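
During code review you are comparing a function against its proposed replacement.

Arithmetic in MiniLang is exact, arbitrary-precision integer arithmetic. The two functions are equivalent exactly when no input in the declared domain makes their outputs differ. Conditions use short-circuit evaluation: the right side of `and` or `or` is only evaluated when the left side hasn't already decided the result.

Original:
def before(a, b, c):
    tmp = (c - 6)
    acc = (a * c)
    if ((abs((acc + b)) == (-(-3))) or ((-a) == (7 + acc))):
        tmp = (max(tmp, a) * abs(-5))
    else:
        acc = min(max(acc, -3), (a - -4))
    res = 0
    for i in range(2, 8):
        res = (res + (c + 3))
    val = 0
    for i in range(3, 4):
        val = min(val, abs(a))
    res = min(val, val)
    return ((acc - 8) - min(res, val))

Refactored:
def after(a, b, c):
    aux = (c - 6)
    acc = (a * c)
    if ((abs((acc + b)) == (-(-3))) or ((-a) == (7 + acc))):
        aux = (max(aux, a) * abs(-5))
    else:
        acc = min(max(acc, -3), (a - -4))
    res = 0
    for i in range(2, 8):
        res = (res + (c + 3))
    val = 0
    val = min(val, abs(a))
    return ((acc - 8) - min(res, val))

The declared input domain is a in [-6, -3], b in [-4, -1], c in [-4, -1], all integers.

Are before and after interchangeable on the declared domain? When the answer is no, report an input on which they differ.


Input a=-6, b=-4, c=-4: -10 from before versus -4 from after.
verdict: not equivalent; witness: a=-6, b=-4, c=-4


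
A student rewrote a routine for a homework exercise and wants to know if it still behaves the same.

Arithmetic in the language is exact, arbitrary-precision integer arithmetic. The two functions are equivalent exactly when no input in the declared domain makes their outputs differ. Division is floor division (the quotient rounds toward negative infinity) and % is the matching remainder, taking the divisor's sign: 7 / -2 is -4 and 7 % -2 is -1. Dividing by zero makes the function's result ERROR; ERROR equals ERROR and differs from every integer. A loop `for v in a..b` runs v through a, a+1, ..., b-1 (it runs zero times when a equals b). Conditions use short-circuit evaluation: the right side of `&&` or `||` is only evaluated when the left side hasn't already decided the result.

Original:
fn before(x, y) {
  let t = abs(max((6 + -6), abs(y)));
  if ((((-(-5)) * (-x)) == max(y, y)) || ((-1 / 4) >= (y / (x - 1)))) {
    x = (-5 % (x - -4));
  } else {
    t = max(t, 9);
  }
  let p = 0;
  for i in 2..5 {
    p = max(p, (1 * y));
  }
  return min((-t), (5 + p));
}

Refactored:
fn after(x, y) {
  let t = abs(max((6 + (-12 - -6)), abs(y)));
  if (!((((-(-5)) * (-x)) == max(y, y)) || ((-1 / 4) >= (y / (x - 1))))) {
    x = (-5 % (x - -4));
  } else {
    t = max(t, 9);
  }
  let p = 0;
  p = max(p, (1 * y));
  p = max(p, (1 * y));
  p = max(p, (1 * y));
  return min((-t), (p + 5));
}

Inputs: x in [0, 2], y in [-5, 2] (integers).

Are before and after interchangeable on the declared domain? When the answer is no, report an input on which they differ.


On input x=0, y=-5, before returns -9 while after returns -5.
verdict: not equivalent; witness: x=0, y=-5


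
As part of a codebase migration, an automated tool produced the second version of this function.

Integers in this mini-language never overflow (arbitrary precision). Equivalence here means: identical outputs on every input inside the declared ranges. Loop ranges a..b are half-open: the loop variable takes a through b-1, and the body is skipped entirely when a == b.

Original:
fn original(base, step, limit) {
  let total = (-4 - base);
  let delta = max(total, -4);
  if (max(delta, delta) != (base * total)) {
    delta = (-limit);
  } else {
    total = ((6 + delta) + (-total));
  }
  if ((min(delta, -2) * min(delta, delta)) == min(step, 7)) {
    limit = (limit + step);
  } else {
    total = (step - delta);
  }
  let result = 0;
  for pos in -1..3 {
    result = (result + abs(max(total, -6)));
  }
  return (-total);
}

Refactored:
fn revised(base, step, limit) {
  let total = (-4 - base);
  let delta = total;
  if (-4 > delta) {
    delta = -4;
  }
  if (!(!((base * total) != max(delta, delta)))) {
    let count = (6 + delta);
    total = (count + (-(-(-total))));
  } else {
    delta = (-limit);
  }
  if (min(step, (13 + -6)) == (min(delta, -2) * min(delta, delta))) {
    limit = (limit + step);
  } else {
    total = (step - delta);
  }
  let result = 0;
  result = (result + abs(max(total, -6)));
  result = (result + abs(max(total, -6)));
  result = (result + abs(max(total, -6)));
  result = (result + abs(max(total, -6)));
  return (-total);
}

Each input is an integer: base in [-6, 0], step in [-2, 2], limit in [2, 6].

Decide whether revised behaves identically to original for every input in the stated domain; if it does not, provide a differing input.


Not equivalent: base=-6, step=-2, limit=2 separates them (0 vs 4).
original: total=2, then delta=2, then (max(delta, delta) != (base * total)) is true, then delta=-2, then ((min(delta, -2) * min(delta, delta)) == min(step, 7)) is false, then total=0, then result=0, then (pos=-1), then result=0, then (pos=0), then result=0, then (pos=1), then result=0, then (pos=2), then result=0, then returns 0
revised: total=2, then delta=2, then (-4 > delta) is false, then (!(!((base * total) != max(delta, delta)))) is true, then count=8, then total=6, then (min(step, (13 + -6)) == (min(delta, -2) * min(delta, delta))) is false, then total=-4, then result=0, then result=4, then result=8, then result=12, then result=16, then returns 4
verdict: not equivalent; witness: base=-6, step=-2, limit=2


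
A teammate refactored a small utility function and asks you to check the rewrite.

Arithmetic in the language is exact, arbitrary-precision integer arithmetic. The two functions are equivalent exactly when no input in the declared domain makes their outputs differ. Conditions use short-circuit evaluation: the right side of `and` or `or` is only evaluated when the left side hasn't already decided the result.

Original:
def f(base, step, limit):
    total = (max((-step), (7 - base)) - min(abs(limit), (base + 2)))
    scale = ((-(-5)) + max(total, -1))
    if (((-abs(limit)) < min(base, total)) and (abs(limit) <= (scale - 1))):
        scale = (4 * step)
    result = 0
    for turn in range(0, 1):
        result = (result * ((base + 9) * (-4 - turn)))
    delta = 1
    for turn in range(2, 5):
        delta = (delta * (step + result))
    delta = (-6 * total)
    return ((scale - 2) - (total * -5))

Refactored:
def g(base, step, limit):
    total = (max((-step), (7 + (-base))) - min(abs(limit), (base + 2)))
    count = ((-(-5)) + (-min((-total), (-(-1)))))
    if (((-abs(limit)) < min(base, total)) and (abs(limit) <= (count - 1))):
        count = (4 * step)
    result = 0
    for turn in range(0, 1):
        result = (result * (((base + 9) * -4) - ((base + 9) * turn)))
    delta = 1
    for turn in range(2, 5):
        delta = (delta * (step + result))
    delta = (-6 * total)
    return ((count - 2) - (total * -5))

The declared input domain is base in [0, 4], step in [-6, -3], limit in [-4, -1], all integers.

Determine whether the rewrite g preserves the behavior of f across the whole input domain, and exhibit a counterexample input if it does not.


Behavior is preserved: although arithmetic usage differs, and min/max/abs usage differs, and constant usage differs, and local variable names differ, the outputs never diverge.
Spot check at base=1, step=-4, limit=-2 — f: total = 4; scale = 9; (((-abs(limit)) < min(base, total)) and (abs(limit) <= (scale - 1))) -> true; scale = -16; result = 0; [turn=0]; result = 0; delta = 1; [turn=2]; delta = -4; [turn=3]; delta = 16; [turn=4]; delta = -64; delta = -24; return 2. g: total = 4; count = 9; (((-abs(limit)) < min(base, total)) and (abs(limit) <= (count - 1))) -> true; count = -16; result = 0; [turn=0]; result = 0; delta = 1; [turn=2]; delta = -4; [turn=3]; delta = 16; [turn=4]; delta = -64; delta = -24; return 2. Both give 2.
An exhaustive pass over the 80 declared inputs shows identical outputs.
verdict: equivalent


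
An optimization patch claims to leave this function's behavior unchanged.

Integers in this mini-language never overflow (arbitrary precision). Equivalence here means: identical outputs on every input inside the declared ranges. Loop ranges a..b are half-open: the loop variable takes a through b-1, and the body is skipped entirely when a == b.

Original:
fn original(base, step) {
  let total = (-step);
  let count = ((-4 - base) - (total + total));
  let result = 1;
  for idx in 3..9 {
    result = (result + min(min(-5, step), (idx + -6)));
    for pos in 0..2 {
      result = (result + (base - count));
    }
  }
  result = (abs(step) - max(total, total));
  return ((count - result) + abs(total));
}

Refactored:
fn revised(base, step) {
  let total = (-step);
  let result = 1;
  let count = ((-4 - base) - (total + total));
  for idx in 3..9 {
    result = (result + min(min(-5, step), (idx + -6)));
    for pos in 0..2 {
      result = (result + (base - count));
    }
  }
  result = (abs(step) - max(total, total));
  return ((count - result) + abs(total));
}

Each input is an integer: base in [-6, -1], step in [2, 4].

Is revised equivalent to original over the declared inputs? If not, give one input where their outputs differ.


The two versions differ — the changes include same computation, different form.
Spot check at base=-2, step=4 — original: total=-4, then count=6, then result=1, then (idx=3), then result=-4, then (pos=0), then result=-12, then (pos=1), then result=-20, then (idx=4), then result=-25, then (pos=0), then result=-33, then (pos=1), then result=-41, then (idx=5), then result=-46, then (pos=0), then result=-54, then (pos=1), then result=-62, then (idx=6), then result=-67, then (pos=0), then result=-75, then (pos=1), then result=-83, then (idx=7), then result=-88, then (pos=0), then result=-96, then (pos=1), then result=-104, then (idx=8), then result=-109, then (pos=0), then result=-117, then (pos=1), then result=-125, then result=8, then returns 2. revised: total=-4, then result=1, then count=6, then (idx=3), then result=-4, then (pos=0), then result=-12, then (pos=1), then result=-20, then (idx=4), then result=-25, then (pos=0), then result=-33, then (pos=1), then result=-41, then (idx=5), then result=-46, then (pos=0), then result=-54, then (pos=1), then result=-62, then (idx=6), then result=-67, then (pos=0), then result=-75, then (pos=1), then result=-83, then (idx=7), then result=-88, then (pos=0), then result=-96, then (pos=1), then result=-104, then (idx=8), then result=-109, then (pos=0), then result=-117, then (pos=1), then result=-125, then result=8, then returns 2. Both give 2.
Every one of the 18 inputs gives matching results.
verdict: equivalent


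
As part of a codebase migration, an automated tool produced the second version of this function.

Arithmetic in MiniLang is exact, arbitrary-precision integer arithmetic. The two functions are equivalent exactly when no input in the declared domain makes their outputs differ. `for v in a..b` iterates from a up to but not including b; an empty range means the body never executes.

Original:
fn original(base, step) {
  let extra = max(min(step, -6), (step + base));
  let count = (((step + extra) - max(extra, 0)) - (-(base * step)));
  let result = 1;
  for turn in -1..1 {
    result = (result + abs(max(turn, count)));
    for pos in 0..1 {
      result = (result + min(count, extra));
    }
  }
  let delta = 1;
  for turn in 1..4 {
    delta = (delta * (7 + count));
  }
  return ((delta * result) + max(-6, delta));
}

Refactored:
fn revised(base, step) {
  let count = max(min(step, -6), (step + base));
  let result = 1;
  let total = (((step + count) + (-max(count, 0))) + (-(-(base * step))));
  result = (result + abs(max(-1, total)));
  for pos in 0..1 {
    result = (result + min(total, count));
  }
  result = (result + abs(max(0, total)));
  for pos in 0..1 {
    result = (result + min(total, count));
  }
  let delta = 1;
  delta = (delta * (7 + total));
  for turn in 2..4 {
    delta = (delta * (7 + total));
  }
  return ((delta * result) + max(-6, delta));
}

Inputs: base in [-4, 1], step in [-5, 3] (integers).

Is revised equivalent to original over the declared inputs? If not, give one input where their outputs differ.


Comparing the listings, the differences include: min/max/abs usage differs; also local variable names differ; also arithmetic usage differs; also constant usage differs; also statement counts differ; also loop structure differs.
One worked example (base=0, step=2) — original: extra=2, then count=2, then result=1, then (turn=-1), then result=3, then (pos=0), then result=5, then (turn=0), then result=7, then (pos=0), then result=9, then delta=1, then (turn=1), then delta=9, then (turn=2), then delta=81, then (turn=3), then delta=729, then returns 7290; revised: count=2, then result=1, then total=2, then result=3, then (pos=0), then result=5, then result=7, then (pos=0), then result=9, then delta=1, then delta=9, then (turn=2), then delta=81, then (turn=3), then delta=729, then returns 7290; agreement on 7290.
An exhaustive pass over the 54 declared inputs shows identical outputs.
verdict: equivalent


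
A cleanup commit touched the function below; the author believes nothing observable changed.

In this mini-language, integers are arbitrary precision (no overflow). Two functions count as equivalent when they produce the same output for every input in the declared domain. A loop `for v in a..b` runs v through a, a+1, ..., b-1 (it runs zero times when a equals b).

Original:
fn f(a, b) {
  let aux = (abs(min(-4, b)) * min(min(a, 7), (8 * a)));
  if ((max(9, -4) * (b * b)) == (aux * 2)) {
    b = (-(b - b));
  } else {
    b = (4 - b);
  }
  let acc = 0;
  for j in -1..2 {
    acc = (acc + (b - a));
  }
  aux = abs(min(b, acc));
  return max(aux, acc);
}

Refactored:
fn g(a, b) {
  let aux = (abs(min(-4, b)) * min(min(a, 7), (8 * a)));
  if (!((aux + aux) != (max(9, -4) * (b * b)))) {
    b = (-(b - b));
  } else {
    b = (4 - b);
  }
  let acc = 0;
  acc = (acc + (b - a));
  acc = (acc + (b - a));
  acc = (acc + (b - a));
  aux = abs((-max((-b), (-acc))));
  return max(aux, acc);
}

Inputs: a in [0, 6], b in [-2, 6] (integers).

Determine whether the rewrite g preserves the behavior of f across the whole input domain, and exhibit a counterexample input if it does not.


The two are interchangeable: arithmetic usage differs; also statement counts differ; also local variable names differ; also loop structure differs; also boolean connective usage differs; also comparison usage differs; also min/max/abs usage differs; also constant usage differs, and every declared input agrees.
One worked example (a=5, b=-2) — f: aux := 20 | ((max(9, -4) * (b * b)) == (aux * 2)): false | b := 6 | acc := 0 | iter j=-1: | acc := 1 | iter j=0: | acc := 2 | iter j=1: | acc := 3 | aux := 3 | result 3; g: aux := 20 | (!((aux + aux) != (max(9, -4) * (b * b)))): false | b := 6 | acc := 0 | acc := 1 | acc := 2 | acc := 3 | aux := 3 | result 3; agreement on 3.
Every one of the 63 inputs gives matching results.
verdict: equivalent


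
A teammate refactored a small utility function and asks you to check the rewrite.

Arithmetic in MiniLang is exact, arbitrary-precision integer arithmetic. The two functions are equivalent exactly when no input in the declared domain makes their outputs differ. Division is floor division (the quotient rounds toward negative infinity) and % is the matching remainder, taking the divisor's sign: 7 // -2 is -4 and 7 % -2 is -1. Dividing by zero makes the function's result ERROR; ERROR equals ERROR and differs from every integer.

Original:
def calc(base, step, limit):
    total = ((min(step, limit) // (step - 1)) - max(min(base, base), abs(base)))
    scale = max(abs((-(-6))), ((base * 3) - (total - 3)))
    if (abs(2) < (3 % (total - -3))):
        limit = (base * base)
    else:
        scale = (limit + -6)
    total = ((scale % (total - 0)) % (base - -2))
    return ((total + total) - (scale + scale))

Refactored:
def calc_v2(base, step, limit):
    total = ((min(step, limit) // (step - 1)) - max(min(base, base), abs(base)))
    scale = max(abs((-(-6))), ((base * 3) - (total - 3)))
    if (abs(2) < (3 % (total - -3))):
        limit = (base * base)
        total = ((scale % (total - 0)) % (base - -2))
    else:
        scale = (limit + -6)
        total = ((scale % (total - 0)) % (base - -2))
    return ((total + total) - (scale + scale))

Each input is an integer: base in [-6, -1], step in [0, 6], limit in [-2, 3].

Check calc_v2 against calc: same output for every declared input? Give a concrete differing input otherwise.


Changes here: statement counts differ; and constant usage differs; and arithmetic usage differs; the full 252-point sweep finds no disagreement.
verdict: equivalent


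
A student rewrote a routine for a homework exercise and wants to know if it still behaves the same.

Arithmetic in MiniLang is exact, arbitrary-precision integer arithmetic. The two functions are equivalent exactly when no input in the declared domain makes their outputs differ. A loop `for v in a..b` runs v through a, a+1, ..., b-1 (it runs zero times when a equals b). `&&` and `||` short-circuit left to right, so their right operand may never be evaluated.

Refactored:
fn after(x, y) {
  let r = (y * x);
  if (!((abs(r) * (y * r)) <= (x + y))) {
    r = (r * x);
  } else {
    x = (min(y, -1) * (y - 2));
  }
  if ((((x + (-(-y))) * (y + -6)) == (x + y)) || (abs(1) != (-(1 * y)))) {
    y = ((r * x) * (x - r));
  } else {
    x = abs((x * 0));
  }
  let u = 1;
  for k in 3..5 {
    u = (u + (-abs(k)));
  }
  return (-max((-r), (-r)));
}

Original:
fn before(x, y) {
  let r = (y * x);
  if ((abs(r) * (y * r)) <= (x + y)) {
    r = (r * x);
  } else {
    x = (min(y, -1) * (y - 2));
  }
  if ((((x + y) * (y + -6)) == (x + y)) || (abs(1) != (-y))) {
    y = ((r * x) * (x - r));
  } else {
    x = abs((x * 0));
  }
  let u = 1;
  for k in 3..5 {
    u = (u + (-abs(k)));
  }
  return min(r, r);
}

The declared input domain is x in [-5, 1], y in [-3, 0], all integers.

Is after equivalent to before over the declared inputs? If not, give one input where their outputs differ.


Input x=-5, y=-3: -75 from before versus 15 from after.
verdict: not equivalent; witness: x=-5, y=-3


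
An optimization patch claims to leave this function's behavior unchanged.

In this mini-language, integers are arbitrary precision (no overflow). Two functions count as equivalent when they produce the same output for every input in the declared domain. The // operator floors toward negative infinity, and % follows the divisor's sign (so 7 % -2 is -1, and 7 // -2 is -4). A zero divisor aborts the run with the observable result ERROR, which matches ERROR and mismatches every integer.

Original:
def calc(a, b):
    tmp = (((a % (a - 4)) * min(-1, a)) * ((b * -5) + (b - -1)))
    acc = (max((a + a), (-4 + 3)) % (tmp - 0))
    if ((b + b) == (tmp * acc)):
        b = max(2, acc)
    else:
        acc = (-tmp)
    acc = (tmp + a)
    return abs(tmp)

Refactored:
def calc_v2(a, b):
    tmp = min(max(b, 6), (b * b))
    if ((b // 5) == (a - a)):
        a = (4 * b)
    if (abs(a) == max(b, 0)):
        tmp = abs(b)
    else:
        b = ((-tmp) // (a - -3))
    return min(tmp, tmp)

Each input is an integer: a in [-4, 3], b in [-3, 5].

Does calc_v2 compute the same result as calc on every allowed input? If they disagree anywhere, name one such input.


Take a=-4, b=-3.
calc: tmp := 208 | acc := 207 | ((b + b) == (tmp * acc)): false | acc := -208 | acc := 204 | result 208
calc_v2: tmp := 6 | ((b // 5) == (a - a)): false | (abs(a) == max(b, 0)): false | b := 6 | result 6
208 != 6, so the rewrite changes behavior.
verdict: not equivalent; witness: a=-4, b=-3


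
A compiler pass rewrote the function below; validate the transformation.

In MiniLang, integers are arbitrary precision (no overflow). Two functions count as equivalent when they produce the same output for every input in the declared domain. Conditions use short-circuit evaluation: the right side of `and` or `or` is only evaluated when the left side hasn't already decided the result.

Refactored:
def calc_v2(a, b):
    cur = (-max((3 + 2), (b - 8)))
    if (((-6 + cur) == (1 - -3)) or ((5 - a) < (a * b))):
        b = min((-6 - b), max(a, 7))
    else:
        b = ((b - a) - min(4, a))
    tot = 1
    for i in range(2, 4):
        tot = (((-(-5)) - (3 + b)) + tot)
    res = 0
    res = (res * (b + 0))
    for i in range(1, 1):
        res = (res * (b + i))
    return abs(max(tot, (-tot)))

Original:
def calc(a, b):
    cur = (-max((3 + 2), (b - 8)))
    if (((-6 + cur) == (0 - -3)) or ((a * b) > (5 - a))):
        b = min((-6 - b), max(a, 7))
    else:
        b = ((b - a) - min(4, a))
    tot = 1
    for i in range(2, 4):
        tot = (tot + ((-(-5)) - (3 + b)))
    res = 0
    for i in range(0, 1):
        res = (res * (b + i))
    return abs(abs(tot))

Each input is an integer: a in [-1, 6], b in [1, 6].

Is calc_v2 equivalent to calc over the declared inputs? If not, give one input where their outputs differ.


The suspicious edit (`0` became `1`) never changes the result for any input inside the declared domain; all 48 inputs agree.
verdict: equivalent


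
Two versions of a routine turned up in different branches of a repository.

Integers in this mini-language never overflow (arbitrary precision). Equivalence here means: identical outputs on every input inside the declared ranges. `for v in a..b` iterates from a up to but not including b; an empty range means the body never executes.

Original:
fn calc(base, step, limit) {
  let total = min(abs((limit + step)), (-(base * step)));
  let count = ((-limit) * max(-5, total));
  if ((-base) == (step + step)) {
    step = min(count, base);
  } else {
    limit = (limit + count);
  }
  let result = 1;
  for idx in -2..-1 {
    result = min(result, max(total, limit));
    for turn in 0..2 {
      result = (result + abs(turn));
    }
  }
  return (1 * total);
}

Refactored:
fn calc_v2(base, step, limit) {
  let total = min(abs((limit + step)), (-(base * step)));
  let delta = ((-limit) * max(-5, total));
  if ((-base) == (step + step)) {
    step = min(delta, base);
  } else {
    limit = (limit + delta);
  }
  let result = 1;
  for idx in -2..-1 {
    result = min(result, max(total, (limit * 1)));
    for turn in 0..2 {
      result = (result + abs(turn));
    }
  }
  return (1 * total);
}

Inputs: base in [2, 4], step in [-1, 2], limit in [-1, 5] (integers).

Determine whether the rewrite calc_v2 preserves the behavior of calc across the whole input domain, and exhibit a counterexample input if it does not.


The two are interchangeable: constant usage differs, arithmetic usage differs, local variable names differ, and every declared input agrees.
One worked example (base=2, step=1, limit=2) — calc: total := -2 | count := 4 | ((-base) == (step + step)): false | limit := 6 | result := 1 | iter idx=-2: | result := 1 | iter turn=0: | result := 1 | iter turn=1: | result := 2 | result -2; calc_v2: total := -2 | delta := 4 | ((-base) == (step + step)): false | limit := 6 | result := 1 | iter idx=-2: | result := 1 | iter turn=0: | result := 1 | iter turn=1: | result := 2 | result -2; agreement on -2.
Sweeping the whole domain (84 inputs) finds no disagreement.
verdict: equivalent


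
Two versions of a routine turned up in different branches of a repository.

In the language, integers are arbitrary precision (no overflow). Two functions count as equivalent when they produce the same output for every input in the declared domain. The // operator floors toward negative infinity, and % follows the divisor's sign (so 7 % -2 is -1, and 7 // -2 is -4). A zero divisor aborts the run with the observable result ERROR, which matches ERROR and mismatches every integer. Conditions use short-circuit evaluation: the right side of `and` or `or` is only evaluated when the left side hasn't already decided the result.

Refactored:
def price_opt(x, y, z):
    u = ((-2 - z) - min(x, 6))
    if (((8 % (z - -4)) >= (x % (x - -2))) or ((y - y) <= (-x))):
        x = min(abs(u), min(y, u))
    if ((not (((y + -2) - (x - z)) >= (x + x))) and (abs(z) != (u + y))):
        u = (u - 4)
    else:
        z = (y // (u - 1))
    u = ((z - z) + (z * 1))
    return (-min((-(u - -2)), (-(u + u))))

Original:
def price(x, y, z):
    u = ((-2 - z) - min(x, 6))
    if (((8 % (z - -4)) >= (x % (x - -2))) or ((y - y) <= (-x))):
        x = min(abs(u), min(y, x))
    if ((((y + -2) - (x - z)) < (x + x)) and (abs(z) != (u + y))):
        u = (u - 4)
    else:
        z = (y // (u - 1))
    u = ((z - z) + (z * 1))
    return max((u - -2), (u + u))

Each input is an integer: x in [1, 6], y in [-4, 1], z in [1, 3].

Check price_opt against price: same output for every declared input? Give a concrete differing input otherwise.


Take x=1, y=0, z=1.
price: u := -4 | (((8 % (z - -4)) >= (x % (x - -2))) or ((y - y) <= (-x))): true | x := 0 | ((((y + -2) - (x - z)) < (x + x)) and (abs(z) != (u + y))): true | u := -8 | u := 1 | result 3
price_opt: u := -4 | (((8 % (z - -4)) >= (x % (x - -2))) or ((y - y) <= (-x))): true | x := -4 | ((not (((y + -2) - (x - z)) >= (x + x))) and (abs(z) != (u + y))): false | z := 0 | u := 0 | result 2
3 against 2: the behavior changed.
verdict: not equivalent; witness: x=1, y=0, z=1


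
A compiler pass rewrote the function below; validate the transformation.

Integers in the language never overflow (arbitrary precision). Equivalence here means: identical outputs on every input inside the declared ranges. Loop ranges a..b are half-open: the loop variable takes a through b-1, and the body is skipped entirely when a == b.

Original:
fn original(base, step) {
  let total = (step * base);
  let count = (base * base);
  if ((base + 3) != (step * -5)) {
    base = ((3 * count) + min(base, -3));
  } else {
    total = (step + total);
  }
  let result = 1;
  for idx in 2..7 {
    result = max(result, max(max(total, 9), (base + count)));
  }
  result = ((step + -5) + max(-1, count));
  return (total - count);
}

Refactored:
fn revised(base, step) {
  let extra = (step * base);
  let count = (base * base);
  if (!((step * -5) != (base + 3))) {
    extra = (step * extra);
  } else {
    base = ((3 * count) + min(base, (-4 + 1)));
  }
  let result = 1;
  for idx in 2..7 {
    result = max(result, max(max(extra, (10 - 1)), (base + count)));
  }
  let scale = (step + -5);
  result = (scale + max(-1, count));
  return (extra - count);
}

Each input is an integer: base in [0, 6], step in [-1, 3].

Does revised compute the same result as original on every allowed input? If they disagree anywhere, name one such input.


Evaluate both at base=2, step=-1.
original: total := -2 | count := 4 | ((base + 3) != (step * -5)): false | total := -3 | result := 1 | iter idx=2: | result := 9 | iter idx=3: | result := 9 | iter idx=4: | result := 9 | iter idx=5: | result := 9 | iter idx=6: | result := 9 | result := -2 | result -7
revised: extra := -2 | count := 4 | (!((step * -5) != (base + 3))): true | extra := 2 | result := 1 | iter idx=2: | result := 9 | iter idx=3: | result := 9 | iter idx=4: | result := 9 | iter idx=5: | result := 9 | iter idx=6: | result := 9 | scale := -6 | result := -2 | result -2
-7 vs -2 — the two versions disagree here.
verdict: not equivalent; witness: base=2, step=-1


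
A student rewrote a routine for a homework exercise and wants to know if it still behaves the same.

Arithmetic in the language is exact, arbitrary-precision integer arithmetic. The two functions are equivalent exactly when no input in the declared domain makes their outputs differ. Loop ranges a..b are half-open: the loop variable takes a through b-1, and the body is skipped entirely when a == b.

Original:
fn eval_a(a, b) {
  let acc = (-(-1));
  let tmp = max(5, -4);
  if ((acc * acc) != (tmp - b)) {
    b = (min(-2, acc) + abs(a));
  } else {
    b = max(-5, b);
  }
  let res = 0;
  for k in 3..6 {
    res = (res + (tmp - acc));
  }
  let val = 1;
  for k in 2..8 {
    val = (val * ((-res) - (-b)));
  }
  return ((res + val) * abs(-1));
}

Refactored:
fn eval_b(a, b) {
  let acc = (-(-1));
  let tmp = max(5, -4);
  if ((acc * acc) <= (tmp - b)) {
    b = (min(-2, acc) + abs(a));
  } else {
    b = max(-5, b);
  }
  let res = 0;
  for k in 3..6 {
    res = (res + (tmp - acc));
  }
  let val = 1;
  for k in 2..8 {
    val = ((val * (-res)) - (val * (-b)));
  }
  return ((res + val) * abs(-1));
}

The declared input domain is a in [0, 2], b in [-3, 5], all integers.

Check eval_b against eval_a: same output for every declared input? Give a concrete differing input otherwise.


Not equivalent: a=0, b=4 separates them (262156 vs 7529548).
eval_a: acc=1, then tmp=5, then ((acc * acc) != (tmp - b)) is false, then b=4, then res=0, then (k=3), then res=4, then (k=4), then res=8, then (k=5), then res=12, then val=1, then (k=2), then val=-8, then (k=3), then val=64, then (k=4), then val=-512, then (k=5), then val=4096, then (k=6), then val=-32768, then (k=7), then val=262144, then returns 262156
eval_b: acc=1, then tmp=5, then ((acc * acc) <= (tmp - b)) is true, then b=-2, then res=0, then (k=3), then res=4, then (k=4), then res=8, then (k=5), then res=12, then val=1, then (k=2), then val=-14, then (k=3), then val=196, then (k=4), then val=-2744, then (k=5), then val=38416, then (k=6), then val=-537824, then (k=7), then val=7529536, then returns 7529548
verdict: not equivalent; witness: a=0, b=4


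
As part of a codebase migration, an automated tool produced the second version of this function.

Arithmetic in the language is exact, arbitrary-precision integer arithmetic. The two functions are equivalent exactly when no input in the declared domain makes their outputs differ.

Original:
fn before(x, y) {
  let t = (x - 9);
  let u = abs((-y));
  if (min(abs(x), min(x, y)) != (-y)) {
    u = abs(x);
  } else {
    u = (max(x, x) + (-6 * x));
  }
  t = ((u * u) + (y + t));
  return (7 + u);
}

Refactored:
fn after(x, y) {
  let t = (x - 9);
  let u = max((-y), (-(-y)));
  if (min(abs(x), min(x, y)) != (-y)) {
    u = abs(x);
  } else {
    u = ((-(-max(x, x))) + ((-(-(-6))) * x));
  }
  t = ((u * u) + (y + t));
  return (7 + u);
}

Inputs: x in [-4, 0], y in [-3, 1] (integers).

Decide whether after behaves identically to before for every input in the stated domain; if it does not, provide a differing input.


Side by side, the visible changes include: min/max/abs usage differs.
Tracing x=0, y=-3: before: t := -9 | u := 3 | (min(abs(x), min(x, y)) != (-y)): true | u := 0 | t := -12 | result 7 | after: t := -9 | u := 3 | (min(abs(x), min(x, y)) != (-y)): true | u := 0 | t := -12 | result 7 — matching result 7.
Checked all 25 inputs in the declared domain: the outputs agree on every one.
verdict: equivalent


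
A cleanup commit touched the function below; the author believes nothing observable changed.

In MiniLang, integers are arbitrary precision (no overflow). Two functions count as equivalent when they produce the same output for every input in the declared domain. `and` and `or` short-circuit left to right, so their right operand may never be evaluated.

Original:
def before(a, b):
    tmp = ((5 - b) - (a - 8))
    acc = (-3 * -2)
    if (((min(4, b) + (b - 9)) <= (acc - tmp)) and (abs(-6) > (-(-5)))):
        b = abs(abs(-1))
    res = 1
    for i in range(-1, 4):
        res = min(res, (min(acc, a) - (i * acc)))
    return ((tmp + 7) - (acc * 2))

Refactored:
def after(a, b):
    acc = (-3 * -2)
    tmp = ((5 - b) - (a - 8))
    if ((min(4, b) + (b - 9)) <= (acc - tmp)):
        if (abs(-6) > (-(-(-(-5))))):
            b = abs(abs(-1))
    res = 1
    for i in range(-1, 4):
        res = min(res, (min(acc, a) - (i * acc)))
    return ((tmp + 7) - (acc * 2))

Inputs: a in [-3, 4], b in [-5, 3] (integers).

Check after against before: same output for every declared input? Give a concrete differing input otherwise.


Equivalent — the differences include branching structure differs, plus statement counts differ, plus boolean connective usage differs, yet no declared input distinguishes the two.
Tracing a=1, b=0: before: tmp becomes 12; next acc becomes 6; next (((min(4, b) + (b - 9)) <= (acc - tmp)) and (abs(-6) > (-(-5)))) evaluates to true; next b becomes 1; next res becomes 1; next at i=-1:; next res becomes 1; next at i=0:; next res becomes 1; next at i=1:; next res becomes -5; next at i=2:; next res becomes -11; next at i=3:; next res becomes -17; next final value 7 | after: acc becomes 6; next tmp becomes 12; next ((min(4, b) + (b - 9)) <= (acc - tmp)) evaluates to true; next (abs(-6) > (-(-(-(-5))))) evaluates to true; next b becomes 1; next res becomes 1; next at i=-1:; next res becomes 1; next at i=0:; next res becomes 1; next at i=1:; next res becomes -5; next at i=2:; next res becomes -11; next at i=3:; next res becomes -17; next final value 7 — matching result 7.
Every one of the 72 inputs gives matching results.
verdict: equivalent


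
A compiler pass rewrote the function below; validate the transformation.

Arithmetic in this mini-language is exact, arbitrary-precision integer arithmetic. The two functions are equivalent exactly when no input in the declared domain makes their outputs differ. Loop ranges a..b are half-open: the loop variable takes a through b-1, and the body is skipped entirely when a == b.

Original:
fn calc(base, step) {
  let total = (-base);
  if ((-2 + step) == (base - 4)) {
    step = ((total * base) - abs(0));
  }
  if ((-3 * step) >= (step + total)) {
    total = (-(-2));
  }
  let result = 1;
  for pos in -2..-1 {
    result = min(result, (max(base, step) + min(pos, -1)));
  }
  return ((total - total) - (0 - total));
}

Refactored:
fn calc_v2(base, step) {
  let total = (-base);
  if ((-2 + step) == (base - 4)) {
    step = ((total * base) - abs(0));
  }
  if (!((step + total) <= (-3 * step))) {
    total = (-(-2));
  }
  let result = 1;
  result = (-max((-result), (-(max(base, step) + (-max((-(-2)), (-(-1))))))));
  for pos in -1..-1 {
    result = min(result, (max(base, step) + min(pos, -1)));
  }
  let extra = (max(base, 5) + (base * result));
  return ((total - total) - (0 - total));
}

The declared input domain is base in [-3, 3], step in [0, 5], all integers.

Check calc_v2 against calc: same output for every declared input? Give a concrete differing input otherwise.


These are not equivalent — on base=-3, step=0 the outputs split (3 vs 2).
calc: total = 3; ((-2 + step) == (base - 4)) -> false; ((-3 * step) >= (step + total)) -> false; result = 1; [pos=-2]; result = -2; return 3
calc_v2: total = 3; ((-2 + step) == (base - 4)) -> false; (!((step + total) <= (-3 * step))) -> true; total = 2; result = 1; result = -2; the pos loop: no iterations; extra = 11; return 2
verdict: not equivalent; witness: base=-3, step=0


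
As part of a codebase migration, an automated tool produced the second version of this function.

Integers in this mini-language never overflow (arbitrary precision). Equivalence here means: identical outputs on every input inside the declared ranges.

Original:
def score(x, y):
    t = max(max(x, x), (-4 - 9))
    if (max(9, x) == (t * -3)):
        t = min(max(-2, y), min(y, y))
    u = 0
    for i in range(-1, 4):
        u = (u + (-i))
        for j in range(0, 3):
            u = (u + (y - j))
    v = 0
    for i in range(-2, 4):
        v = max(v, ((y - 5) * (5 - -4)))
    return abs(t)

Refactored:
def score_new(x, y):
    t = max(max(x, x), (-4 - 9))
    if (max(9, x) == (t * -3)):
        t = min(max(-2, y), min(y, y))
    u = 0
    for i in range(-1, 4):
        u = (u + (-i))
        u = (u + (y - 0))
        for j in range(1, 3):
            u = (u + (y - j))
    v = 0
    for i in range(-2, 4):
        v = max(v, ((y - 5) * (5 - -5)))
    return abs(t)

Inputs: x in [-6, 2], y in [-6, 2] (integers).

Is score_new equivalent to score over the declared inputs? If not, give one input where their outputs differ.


Although `-4` became `-5`, no input in the stated domain can expose it.
Tracing x=1, y=0: score: t = 1; (max(9, x) == (t * -3)) -> false; u = 0; [i=-1]; u = 1; [j=0]; u = 1; [j=1]; u = 0; [j=2]; u = -2; [i=0]; u = -2; [j=0]; u = -2; [j=1]; u = -3; [j=2]; u = -5; [i=1]; u = -6; [j=0]; u = -6; [j=1]; u = -7; [j=2]; u = -9; [i=2]; u = -11; [j=0]; u = -11; [j=1]; u = -12; [j=2]; u = -14; [i=3]; u = -17; [j=0]; u = -17; [j=1]; u = -18; [j=2]; u = -20; v = 0; [i=-2]; v = 0; [i=-1]; v = 0; [i=0]; v = 0; [i=1]; v = 0; [i=2]; v = 0; [i=3]; v = 0; return 1 | score_new: t = 1; (max(9, x) == (t * -3)) -> false; u = 0; [i=-1]; u = 1; u = 1; [j=1]; u = 0; [j=2]; u = -2; [i=0]; u = -2; u = -2; [j=1]; u = -3; [j=2]; u = -5; [i=1]; u = -6; u = -6; [j=1]; u = -7; [j=2]; u = -9; [i=2]; u = -11; u = -11; [j=1]; u = -12; [j=2]; u = -14; [i=3]; u = -17; u = -17; [j=1]; u = -18; [j=2]; u = -20; v = 0; [i=-2]; v = 0; [i=-1]; v = 0; [i=0]; v = 0; [i=1]; v = 0; [i=2]; v = 0; [i=3]; v = 0; return 1 — matching result 1.
Sweeping the whole domain (81 inputs) finds no disagreement.
verdict: equivalent


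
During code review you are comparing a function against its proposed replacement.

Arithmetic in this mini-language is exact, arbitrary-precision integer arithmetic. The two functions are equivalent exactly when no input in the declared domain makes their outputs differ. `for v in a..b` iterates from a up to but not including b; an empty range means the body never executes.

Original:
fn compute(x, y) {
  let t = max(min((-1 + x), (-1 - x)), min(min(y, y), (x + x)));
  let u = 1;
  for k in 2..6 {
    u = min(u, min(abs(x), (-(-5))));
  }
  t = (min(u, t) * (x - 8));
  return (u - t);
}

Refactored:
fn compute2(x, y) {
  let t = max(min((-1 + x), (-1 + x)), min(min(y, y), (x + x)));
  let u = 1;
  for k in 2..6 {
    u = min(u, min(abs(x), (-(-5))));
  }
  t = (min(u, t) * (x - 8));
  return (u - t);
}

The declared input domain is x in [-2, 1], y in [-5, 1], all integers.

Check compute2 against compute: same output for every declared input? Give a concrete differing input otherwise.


Evaluate both at x=1, y=-5.
compute: t = -2; u = 1; [k=2]; u = 1; [k=3]; u = 1; [k=4]; u = 1; [k=5]; u = 1; t = 14; return -13
compute2: t = 0; u = 1; [k=2]; u = 1; [k=3]; u = 1; [k=4]; u = 1; [k=5]; u = 1; t = 0; return 1
-13 != 1, so the rewrite changes behavior.
verdict: not equivalent; witness: x=1, y=-5


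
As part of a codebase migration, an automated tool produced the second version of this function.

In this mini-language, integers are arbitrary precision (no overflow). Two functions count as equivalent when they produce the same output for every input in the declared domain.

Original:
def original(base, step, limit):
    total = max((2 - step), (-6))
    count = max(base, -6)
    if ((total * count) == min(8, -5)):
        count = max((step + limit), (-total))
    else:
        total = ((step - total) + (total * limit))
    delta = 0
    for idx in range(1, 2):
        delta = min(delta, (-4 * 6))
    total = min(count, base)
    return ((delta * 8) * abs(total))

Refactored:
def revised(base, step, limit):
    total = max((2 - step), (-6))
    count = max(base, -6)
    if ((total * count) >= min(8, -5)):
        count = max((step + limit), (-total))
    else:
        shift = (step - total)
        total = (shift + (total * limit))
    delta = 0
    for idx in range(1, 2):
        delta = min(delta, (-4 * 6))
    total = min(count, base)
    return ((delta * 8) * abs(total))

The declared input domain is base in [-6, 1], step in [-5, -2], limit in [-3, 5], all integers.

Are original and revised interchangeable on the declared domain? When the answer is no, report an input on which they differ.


These are not equivalent — on base=-1, step=-2, limit=-3 the outputs split (-192 vs -768).
original: total = 4; count = -1; ((total * count) == min(8, -5)) -> false; total = -18; delta = 0; [idx=1]; delta = -24; total = -1; return -192
revised: total = 4; count = -1; ((total * count) >= min(8, -5)) -> true; count = -4; delta = 0; [idx=1]; delta = -24; total = -4; return -768
verdict: not equivalent; witness: base=-1, step=-2, limit=-3


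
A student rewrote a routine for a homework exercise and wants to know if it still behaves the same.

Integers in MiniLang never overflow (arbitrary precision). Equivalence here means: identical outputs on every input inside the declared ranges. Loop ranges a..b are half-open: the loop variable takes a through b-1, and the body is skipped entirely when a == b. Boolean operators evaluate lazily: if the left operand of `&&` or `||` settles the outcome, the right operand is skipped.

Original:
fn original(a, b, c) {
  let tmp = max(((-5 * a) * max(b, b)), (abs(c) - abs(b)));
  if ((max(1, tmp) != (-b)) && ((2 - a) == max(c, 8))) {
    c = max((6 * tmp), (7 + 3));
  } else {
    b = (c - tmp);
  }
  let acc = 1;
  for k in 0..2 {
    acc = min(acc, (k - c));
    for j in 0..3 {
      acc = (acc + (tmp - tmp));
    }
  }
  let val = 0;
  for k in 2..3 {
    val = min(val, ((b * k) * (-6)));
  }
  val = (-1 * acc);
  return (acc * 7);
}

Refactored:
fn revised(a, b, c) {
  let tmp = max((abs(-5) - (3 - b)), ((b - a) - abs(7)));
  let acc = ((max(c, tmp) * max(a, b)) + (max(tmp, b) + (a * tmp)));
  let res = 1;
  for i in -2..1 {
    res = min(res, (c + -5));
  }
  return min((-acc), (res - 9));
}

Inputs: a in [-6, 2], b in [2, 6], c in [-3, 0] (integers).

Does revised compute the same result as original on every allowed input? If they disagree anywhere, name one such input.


These are not equivalent — on a=-6, b=2, c=-3 the outputs split (-2520 vs -17).
original: tmp = 60; ((max(1, tmp) != (-b)) && ((2 - a) == max(c, 8))) -> true; c = 360; acc = 1; [k=0]; acc = -360; [j=0]; acc = -360; [j=1]; acc = -360; [j=2]; acc = -360; [k=1]; acc = -360; [j=0]; acc = -360; [j=1]; acc = -360; [j=2]; acc = -360; val = 0; [k=2]; val = -24; val = 360; return -2520
revised: tmp = 4; acc = -12; res = 1; [i=-2]; res = -8; [i=-1]; res = -8; [i=0]; res = -8; return -17
verdict: not equivalent; witness: a=-6, b=2, c=-3
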